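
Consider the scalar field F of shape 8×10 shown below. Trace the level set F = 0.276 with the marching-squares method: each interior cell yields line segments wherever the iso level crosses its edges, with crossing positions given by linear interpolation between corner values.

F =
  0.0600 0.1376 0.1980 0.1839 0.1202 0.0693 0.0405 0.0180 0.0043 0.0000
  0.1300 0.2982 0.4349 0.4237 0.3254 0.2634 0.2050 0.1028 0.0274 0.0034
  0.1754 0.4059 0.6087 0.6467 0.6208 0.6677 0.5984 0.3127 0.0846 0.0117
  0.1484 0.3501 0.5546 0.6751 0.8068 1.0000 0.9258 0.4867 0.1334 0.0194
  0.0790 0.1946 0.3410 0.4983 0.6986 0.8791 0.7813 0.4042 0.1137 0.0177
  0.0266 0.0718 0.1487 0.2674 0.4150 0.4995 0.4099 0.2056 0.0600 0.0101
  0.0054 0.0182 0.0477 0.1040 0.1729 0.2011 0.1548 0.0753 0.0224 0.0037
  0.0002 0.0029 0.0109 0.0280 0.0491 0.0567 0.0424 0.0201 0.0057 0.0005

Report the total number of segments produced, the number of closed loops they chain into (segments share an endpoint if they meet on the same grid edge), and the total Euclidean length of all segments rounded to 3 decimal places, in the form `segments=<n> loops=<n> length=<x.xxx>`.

segments=24 loops=1 length=19.512

cell (0,0): code 0100 → (0.862,1.000)–(1.000,0.868)
cell (0,1): code 1100 → (0.329,2.000)–(0.862,1.000)
cell (0,2): code 1100 → (0.384,3.000)–(0.329,2.000)
cell (0,3): code 1100 → (0.759,4.000)–(0.384,3.000)
cell (0,4): code 1000 → (1.000,4.797)–(0.759,4.000)
cell (1,0): code 0110 → (1.000,0.868)–(2.000,0.436)
cell (1,4): code 1101 → (1.031,5.000)–(1.000,4.797)
cell (1,5): code 1100 → (1.180,6.000)–(1.031,5.000)
cell (1,6): code 1100 → (1.825,7.000)–(1.180,6.000)
cell (1,7): code 1000 → (2.000,7.161)–(1.825,7.000)
cell (2,0): code 0110 → (2.000,0.436)–(3.000,0.633)
cell (2,7): code 1001 → (3.000,7.596)–(2.000,7.161)
cell (3,0): code 0010 → (3.000,0.633)–(3.477,1.000)
cell (3,1): code 0111 → (3.477,1.000)–(4.000,1.556)
cell (3,7): code 1001 → (4.000,7.441)–(3.000,7.596)
cell (4,1): code 0010 → (4.000,1.556)–(4.338,2.000)
cell (4,2): code 0011 → (4.338,2.000)–(4.963,3.000)
cell (4,3): code 0111 → (4.963,3.000)–(5.000,3.058)
cell (4,6): code 1011 → (5.000,6.655)–(4.646,7.000)
cell (4,7): code 0001 → (4.646,7.000)–(4.000,7.441)
cell (5,3): code 0010 → (5.000,3.058)–(5.574,4.000)
cell (5,4): code 0011 → (5.574,4.000)–(5.749,5.000)
cell (5,5): code 0011 → (5.749,5.000)–(5.525,6.000)
cell (5,6): code 0001 → (5.525,6.000)–(5.000,6.655)
total: 24 segments, chained into 1 closed loop(s), length Σ = 19.511521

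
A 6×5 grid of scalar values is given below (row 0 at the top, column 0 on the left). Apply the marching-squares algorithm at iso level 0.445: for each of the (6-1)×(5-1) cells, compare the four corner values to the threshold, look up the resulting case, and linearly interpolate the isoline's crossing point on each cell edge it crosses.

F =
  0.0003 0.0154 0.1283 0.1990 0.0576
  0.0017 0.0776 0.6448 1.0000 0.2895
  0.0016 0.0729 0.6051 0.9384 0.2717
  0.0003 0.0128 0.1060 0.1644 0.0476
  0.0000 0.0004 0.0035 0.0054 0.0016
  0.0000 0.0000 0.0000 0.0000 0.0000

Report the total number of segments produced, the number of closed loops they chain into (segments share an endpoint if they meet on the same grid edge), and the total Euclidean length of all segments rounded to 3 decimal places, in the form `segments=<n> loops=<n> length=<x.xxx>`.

cell (0,1): code 0100 → (0.613,2.000)–(1.000,1.648)
cell (0,2): code 1100 → (0.307,3.000)–(0.613,2.000)
cell (0,3): code 1000 → (1.000,3.781)–(0.307,3.000)
cell (1,1): code 0110 → (1.000,1.648)–(2.000,1.699)
cell (1,3): code 1001 → (2.000,3.740)–(1.000,3.781)
cell (2,1): code 0010 → (2.000,1.699)–(2.321,2.000)
cell (2,2): code 0011 → (2.321,2.000)–(2.637,3.000)
cell (2,3): code 0001 → (2.637,3.000)–(2.000,3.740)
total: 8 segments, chained into 1 closed loop(s), length Σ = 7.080771

segments=8 loops=1 length=7.081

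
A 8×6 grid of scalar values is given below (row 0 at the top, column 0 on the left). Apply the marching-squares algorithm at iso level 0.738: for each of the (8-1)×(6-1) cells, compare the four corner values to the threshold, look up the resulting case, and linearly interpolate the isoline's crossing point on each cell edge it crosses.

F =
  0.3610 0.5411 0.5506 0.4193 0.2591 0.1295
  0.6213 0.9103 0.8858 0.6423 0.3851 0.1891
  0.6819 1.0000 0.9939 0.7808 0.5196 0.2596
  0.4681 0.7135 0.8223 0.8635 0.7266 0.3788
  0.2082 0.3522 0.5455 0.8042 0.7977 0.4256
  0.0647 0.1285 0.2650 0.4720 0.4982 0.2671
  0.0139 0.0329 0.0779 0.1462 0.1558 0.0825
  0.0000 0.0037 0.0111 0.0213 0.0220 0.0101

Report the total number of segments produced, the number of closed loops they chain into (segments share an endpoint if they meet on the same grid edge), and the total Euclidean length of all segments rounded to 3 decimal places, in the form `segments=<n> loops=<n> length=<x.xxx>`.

cell (0,0): code 0100 → (0.533,1.000)–(1.000,0.404)
cell (0,1): code 1100 → (0.559,2.000)–(0.533,1.000)
cell (0,2): code 1000 → (1.000,2.607)–(0.559,2.000)
cell (1,0): code 0110 → (1.000,0.404)–(2.000,0.176)
cell (1,2): code 1101 → (1.691,3.000)–(1.000,2.607)
cell (1,3): code 1000 → (2.000,3.164)–(1.691,3.000)
cell (2,0): code 0010 → (2.000,0.176)–(2.914,1.000)
cell (2,1): code 0111 → (2.914,1.000)–(3.000,1.225)
cell (2,3): code 1001 → (3.000,3.917)–(2.000,3.164)
cell (3,1): code 0010 → (3.000,1.225)–(3.305,2.000)
cell (3,2): code 0111 → (3.305,2.000)–(4.000,2.744)
cell (3,3): code 1101 → (3.160,4.000)–(3.000,3.917)
cell (3,4): code 1000 → (4.000,4.160)–(3.160,4.000)
cell (4,2): code 0010 → (4.000,2.744)–(4.199,3.000)
cell (4,3): code 0011 → (4.199,3.000)–(4.199,4.000)
cell (4,4): code 0001 → (4.199,4.000)–(4.000,4.160)
total: 16 segments, chained into 1 closed loop(s), length Σ = 11.868015

segments=16 loops=1 length=11.868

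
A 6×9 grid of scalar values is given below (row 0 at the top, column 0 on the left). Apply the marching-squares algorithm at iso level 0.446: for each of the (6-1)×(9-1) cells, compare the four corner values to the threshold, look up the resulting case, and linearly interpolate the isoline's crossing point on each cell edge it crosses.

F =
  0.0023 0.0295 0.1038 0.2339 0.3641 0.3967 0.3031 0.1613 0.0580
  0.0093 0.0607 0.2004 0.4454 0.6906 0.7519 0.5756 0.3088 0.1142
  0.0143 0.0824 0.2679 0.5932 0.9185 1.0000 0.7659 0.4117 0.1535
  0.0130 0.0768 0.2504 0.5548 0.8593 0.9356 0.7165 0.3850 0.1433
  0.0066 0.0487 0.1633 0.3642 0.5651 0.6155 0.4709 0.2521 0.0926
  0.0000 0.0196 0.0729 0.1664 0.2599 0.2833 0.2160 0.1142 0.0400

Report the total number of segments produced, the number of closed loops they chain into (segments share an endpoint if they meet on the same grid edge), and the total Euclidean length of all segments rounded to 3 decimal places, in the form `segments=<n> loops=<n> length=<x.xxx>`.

segments=16 loops=1 length=13.632

cell (0,3): code 0100 → (0.251,4.000)–(1.000,3.002)
cell (0,4): code 1100 → (0.139,5.000)–(0.251,4.000)
cell (0,5): code 1100 → (0.524,6.000)–(0.139,5.000)
cell (0,6): code 1000 → (1.000,6.486)–(0.524,6.000)
cell (1,2): code 0100 → (1.004,3.000)–(2.000,2.547)
cell (1,3): code 1110 → (1.000,3.002)–(1.004,3.000)
cell (1,6): code 1001 → (2.000,6.903)–(1.000,6.486)
cell (2,2): code 0110 → (2.000,2.547)–(3.000,2.643)
cell (2,6): code 1001 → (3.000,6.816)–(2.000,6.903)
cell (3,2): code 0010 → (3.000,2.643)–(3.571,3.000)
cell (3,3): code 0111 → (3.571,3.000)–(4.000,3.407)
cell (3,6): code 1001 → (4.000,6.114)–(3.000,6.816)
cell (4,3): code 0010 → (4.000,3.407)–(4.390,4.000)
cell (4,4): code 0011 → (4.390,4.000)–(4.510,5.000)
cell (4,5): code 0011 → (4.510,5.000)–(4.098,6.000)
cell (4,6): code 0001 → (4.098,6.000)–(4.000,6.114)
total: 16 segments, chained into 1 closed loop(s), length Σ = 13.631606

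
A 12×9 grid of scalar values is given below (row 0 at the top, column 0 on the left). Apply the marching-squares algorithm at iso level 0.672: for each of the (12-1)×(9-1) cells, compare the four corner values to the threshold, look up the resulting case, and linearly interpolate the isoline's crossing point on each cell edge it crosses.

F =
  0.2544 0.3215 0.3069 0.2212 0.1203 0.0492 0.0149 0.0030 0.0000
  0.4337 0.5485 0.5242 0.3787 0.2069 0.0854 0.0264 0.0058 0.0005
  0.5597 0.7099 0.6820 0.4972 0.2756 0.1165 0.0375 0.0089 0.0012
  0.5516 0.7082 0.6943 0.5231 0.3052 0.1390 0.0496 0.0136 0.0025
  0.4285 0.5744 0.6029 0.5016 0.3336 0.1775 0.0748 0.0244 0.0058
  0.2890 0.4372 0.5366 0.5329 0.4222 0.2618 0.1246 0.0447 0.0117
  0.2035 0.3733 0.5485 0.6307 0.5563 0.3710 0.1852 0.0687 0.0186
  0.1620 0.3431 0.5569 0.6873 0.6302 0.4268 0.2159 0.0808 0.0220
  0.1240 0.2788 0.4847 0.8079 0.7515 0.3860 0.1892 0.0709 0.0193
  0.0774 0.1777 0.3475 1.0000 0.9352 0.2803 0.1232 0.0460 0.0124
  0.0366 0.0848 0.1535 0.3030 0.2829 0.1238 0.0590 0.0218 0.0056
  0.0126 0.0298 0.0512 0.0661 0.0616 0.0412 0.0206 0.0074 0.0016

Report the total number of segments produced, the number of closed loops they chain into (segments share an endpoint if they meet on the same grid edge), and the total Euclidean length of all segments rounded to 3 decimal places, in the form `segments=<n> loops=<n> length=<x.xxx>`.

segments=18 loops=2 length=12.579

cell (1,0): code 0100 → (1.765,1.000)–(2.000,0.748)
cell (1,1): code 1100 → (1.937,2.000)–(1.765,1.000)
cell (1,2): code 1000 → (2.000,2.054)–(1.937,2.000)
cell (2,0): code 0110 → (2.000,0.748)–(3.000,0.769)
cell (2,2): code 1001 → (3.000,2.130)–(2.000,2.054)
cell (3,0): code 0010 → (3.000,0.769)–(3.271,1.000)
cell (3,1): code 0011 → (3.271,1.000)–(3.244,2.000)
cell (3,2): code 0001 → (3.244,2.000)–(3.000,2.130)
cell (6,2): code 0100 → (6.730,3.000)–(7.000,2.883)
cell (6,3): code 1000 → (7.000,3.268)–(6.730,3.000)
cell (7,2): code 0110 → (7.000,2.883)–(8.000,2.580)
cell (7,3): code 1101 → (7.345,4.000)–(7.000,3.268)
cell (7,4): code 1000 → (8.000,4.218)–(7.345,4.000)
cell (8,2): code 0110 → (8.000,2.580)–(9.000,2.497)
cell (8,4): code 1001 → (9.000,4.402)–(8.000,4.218)
cell (9,2): code 0010 → (9.000,2.497)–(9.471,3.000)
cell (9,3): code 0011 → (9.471,3.000)–(9.403,4.000)
cell (9,4): code 0001 → (9.403,4.000)–(9.000,4.402)
total: 18 segments, chained into 2 closed loop(s), length Σ = 12.578966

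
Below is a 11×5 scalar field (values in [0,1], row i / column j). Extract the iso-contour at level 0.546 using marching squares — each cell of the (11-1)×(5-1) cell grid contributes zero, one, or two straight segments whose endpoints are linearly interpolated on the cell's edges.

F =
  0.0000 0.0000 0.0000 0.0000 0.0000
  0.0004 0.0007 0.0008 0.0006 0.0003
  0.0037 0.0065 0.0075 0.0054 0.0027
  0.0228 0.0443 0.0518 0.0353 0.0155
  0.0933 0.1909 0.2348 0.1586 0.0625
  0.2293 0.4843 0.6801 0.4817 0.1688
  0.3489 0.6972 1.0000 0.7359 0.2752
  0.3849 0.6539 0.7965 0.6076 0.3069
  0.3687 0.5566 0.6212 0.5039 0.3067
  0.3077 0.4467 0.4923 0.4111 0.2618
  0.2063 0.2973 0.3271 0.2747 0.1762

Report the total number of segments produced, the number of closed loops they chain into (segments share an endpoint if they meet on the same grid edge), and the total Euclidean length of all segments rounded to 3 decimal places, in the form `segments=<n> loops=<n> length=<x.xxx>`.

cell (4,1): code 0100 → (4.699,2.000)–(5.000,1.315)
cell (4,2): code 1000 → (5.000,2.676)–(4.699,2.000)
cell (5,0): code 0100 → (5.290,1.000)–(6.000,0.566)
cell (5,1): code 1110 → (5.000,1.315)–(5.290,1.000)
cell (5,2): code 1101 → (5.253,3.000)–(5.000,2.676)
cell (5,3): code 1000 → (6.000,3.412)–(5.253,3.000)
cell (6,0): code 0110 → (6.000,0.566)–(7.000,0.599)
cell (6,3): code 1001 → (7.000,3.205)–(6.000,3.412)
cell (7,0): code 0110 → (7.000,0.599)–(8.000,0.944)
cell (7,2): code 1011 → (8.000,2.641)–(7.594,3.000)
cell (7,3): code 0001 → (7.594,3.000)–(7.000,3.205)
cell (8,0): code 0010 → (8.000,0.944)–(8.096,1.000)
cell (8,1): code 0011 → (8.096,1.000)–(8.583,2.000)
cell (8,2): code 0001 → (8.583,2.000)–(8.000,2.641)
total: 14 segments, chained into 1 closed loop(s), length Σ = 10.353540

segments=14 loops=1 length=10.354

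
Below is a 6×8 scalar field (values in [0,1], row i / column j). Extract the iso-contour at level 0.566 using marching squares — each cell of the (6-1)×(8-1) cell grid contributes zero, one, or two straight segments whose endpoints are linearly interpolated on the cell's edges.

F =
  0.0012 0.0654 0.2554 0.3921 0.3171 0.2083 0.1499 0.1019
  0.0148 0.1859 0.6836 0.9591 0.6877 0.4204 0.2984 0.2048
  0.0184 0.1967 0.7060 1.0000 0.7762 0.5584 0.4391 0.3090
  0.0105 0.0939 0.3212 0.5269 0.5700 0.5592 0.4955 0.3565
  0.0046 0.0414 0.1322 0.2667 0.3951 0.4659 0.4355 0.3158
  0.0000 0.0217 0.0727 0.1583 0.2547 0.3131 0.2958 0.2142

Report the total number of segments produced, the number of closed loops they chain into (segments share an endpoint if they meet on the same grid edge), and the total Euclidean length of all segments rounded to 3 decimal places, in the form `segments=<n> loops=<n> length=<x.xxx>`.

cell (0,1): code 0100 → (0.725,2.000)–(1.000,1.764)
cell (0,2): code 1100 → (0.307,3.000)–(0.725,2.000)
cell (0,3): code 1100 → (0.672,4.000)–(0.307,3.000)
cell (0,4): code 1000 → (1.000,4.455)–(0.672,4.000)
cell (1,1): code 0110 → (1.000,1.764)–(2.000,1.725)
cell (1,4): code 1001 → (2.000,4.965)–(1.000,4.455)
cell (2,1): code 0010 → (2.000,1.725)–(2.364,2.000)
cell (2,2): code 0011 → (2.364,2.000)–(2.917,3.000)
cell (2,3): code 0111 → (2.917,3.000)–(3.000,3.907)
cell (2,4): code 1001 → (3.000,4.370)–(2.000,4.965)
cell (3,3): code 0010 → (3.000,3.907)–(3.023,4.000)
cell (3,4): code 0001 → (3.023,4.000)–(3.000,4.370)
total: 12 segments, chained into 1 closed loop(s), length Σ = 9.335533

segments=12 loops=1 length=9.336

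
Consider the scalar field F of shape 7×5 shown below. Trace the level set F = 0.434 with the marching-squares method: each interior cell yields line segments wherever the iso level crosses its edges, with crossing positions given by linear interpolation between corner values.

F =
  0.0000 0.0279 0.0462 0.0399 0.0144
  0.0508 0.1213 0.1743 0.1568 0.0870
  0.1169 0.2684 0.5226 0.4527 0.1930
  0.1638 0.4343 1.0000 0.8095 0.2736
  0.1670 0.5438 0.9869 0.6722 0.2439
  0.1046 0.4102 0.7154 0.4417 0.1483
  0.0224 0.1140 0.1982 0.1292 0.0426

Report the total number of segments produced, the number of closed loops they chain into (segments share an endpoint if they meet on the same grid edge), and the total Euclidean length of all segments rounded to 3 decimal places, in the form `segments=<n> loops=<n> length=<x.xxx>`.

cell (1,1): code 0100 → (1.746,2.000)–(2.000,1.651)
cell (1,2): code 1100 → (1.937,3.000)–(1.746,2.000)
cell (1,3): code 1000 → (2.000,3.072)–(1.937,3.000)
cell (2,0): code 0100 → (2.998,1.000)–(3.000,0.999)
cell (2,1): code 1110 → (2.000,1.651)–(2.998,1.000)
cell (2,3): code 1001 → (3.000,3.701)–(2.000,3.072)
cell (3,0): code 0110 → (3.000,0.999)–(4.000,0.709)
cell (3,3): code 1001 → (4.000,3.556)–(3.000,3.701)
cell (4,0): code 0010 → (4.000,0.709)–(4.822,1.000)
cell (4,1): code 0111 → (4.822,1.000)–(5.000,1.078)
cell (4,3): code 1001 → (5.000,3.026)–(4.000,3.556)
cell (5,1): code 0010 → (5.000,1.078)–(5.544,2.000)
cell (5,2): code 0011 → (5.544,2.000)–(5.025,3.000)
cell (5,3): code 0001 → (5.025,3.000)–(5.000,3.026)
total: 14 segments, chained into 1 closed loop(s), length Σ = 10.404002

segments=14 loops=1 length=10.404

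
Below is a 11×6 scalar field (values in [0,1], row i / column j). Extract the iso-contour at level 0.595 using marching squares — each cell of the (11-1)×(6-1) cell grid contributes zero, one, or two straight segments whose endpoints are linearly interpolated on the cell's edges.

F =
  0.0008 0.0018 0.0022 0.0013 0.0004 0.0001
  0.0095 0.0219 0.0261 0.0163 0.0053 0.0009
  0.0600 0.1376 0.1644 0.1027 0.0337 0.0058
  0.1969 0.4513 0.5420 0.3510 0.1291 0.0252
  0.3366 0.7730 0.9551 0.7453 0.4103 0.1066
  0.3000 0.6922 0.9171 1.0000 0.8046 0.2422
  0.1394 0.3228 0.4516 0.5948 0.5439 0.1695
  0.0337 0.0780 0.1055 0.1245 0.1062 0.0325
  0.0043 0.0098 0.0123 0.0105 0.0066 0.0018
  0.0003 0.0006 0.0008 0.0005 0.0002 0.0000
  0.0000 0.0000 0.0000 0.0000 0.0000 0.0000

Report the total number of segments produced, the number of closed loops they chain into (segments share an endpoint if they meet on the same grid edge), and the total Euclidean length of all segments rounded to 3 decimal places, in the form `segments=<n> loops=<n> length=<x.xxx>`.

segments=12 loops=1 length=10.226

cell (3,0): code 0100 → (3.447,1.000)–(4.000,0.592)
cell (3,1): code 1100 → (3.128,2.000)–(3.447,1.000)
cell (3,2): code 1100 → (3.619,3.000)–(3.128,2.000)
cell (3,3): code 1000 → (4.000,3.449)–(3.619,3.000)
cell (4,0): code 0110 → (4.000,0.592)–(5.000,0.752)
cell (4,3): code 1101 → (4.468,4.000)–(4.000,3.449)
cell (4,4): code 1000 → (5.000,4.373)–(4.468,4.000)
cell (5,0): code 0010 → (5.000,0.752)–(5.263,1.000)
cell (5,1): code 0011 → (5.263,1.000)–(5.692,2.000)
cell (5,2): code 0011 → (5.692,2.000)–(6.000,3.000)
cell (5,3): code 0011 → (6.000,3.000)–(5.804,4.000)
cell (5,4): code 0001 → (5.804,4.000)–(5.000,4.373)
total: 12 segments, chained into 1 closed loop(s), length Σ = 10.225672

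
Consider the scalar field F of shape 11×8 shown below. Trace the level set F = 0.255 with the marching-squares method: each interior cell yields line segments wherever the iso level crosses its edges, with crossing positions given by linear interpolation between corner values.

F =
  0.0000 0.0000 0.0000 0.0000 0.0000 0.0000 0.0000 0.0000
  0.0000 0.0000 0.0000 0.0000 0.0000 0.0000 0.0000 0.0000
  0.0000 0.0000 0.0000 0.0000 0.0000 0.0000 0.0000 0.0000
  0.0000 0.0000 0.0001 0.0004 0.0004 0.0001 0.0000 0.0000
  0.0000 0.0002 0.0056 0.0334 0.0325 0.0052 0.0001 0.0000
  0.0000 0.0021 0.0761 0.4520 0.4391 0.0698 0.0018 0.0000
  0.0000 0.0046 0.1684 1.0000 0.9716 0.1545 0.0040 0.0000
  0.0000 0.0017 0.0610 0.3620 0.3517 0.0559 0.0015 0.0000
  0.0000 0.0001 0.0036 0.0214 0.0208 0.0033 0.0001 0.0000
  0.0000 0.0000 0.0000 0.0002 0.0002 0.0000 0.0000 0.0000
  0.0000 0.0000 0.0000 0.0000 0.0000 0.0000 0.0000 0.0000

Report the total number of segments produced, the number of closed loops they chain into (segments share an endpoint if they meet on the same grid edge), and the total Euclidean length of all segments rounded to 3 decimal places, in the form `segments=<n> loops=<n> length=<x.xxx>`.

segments=10 loops=1 length=8.705

cell (4,2): code 0100 → (4.529,3.000)–(5.000,2.476)
cell (4,3): code 1100 → (4.547,4.000)–(4.529,3.000)
cell (4,4): code 1000 → (5.000,4.499)–(4.547,4.000)
cell (5,2): code 0110 → (5.000,2.476)–(6.000,2.104)
cell (5,4): code 1001 → (6.000,4.877)–(5.000,4.499)
cell (6,2): code 0110 → (6.000,2.104)–(7.000,2.645)
cell (6,4): code 1001 → (7.000,4.327)–(6.000,4.877)
cell (7,2): code 0010 → (7.000,2.645)–(7.314,3.000)
cell (7,3): code 0011 → (7.314,3.000)–(7.292,4.000)
cell (7,4): code 0001 → (7.292,4.000)–(7.000,4.327)
total: 10 segments, chained into 1 closed loop(s), length Σ = 8.705190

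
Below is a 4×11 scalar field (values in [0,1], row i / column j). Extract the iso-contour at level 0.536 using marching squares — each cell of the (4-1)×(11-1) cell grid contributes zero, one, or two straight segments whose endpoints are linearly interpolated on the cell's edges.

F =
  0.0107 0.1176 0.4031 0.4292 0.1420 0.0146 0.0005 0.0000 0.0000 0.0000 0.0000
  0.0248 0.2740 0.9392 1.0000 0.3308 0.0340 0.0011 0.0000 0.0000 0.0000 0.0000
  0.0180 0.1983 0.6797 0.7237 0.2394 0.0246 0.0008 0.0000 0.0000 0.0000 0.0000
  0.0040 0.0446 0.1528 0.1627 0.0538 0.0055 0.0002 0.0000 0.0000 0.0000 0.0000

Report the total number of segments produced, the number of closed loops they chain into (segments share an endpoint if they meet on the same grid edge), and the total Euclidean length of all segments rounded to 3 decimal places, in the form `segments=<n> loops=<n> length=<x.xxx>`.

cell (0,1): code 0100 → (0.248,2.000)–(1.000,1.394)
cell (0,2): code 1100 → (0.187,3.000)–(0.248,2.000)
cell (0,3): code 1000 → (1.000,3.693)–(0.187,3.000)
cell (1,1): code 0110 → (1.000,1.394)–(2.000,1.701)
cell (1,3): code 1001 → (2.000,3.388)–(1.000,3.693)
cell (2,1): code 0010 → (2.000,1.701)–(2.273,2.000)
cell (2,2): code 0011 → (2.273,2.000)–(2.335,3.000)
cell (2,3): code 0001 → (2.335,3.000)–(2.000,3.388)
total: 8 segments, chained into 1 closed loop(s), length Σ = 7.046440

segments=8 loops=1 length=7.046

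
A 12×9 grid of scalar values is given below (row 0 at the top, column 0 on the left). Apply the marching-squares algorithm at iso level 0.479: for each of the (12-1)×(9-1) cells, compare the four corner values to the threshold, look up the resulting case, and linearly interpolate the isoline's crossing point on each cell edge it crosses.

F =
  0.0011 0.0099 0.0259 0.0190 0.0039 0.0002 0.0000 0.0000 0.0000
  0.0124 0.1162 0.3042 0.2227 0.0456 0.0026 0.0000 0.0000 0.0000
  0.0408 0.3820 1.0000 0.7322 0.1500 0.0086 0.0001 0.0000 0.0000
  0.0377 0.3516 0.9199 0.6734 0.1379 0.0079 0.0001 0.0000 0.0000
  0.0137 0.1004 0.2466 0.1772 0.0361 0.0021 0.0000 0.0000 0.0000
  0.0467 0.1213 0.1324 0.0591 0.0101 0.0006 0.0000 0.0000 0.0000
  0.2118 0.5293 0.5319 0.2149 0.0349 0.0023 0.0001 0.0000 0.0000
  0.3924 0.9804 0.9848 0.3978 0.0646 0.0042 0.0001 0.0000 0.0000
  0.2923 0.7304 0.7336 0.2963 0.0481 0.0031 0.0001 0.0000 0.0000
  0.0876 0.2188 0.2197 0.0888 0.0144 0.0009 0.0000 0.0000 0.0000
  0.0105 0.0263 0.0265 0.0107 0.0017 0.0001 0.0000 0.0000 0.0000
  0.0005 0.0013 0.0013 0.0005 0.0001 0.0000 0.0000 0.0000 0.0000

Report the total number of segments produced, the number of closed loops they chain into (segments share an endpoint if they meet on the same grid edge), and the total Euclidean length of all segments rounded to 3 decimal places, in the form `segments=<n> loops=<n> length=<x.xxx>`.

segments=18 loops=2 length=15.853

cell (1,1): code 0100 → (1.251,2.000)–(2.000,1.157)
cell (1,2): code 1100 → (1.503,3.000)–(1.251,2.000)
cell (1,3): code 1000 → (2.000,3.435)–(1.503,3.000)
cell (2,1): code 0110 → (2.000,1.157)–(3.000,1.224)
cell (2,3): code 1001 → (3.000,3.363)–(2.000,3.435)
cell (3,1): code 0010 → (3.000,1.224)–(3.655,2.000)
cell (3,2): code 0011 → (3.655,2.000)–(3.392,3.000)
cell (3,3): code 0001 → (3.392,3.000)–(3.000,3.363)
cell (5,0): code 0100 → (5.877,1.000)–(6.000,0.842)
cell (5,1): code 1100 → (5.868,2.000)–(5.877,1.000)
cell (5,2): code 1000 → (6.000,2.167)–(5.868,2.000)
cell (6,0): code 0110 → (6.000,0.842)–(7.000,0.147)
cell (6,2): code 1001 → (7.000,2.862)–(6.000,2.167)
cell (7,0): code 0110 → (7.000,0.147)–(8.000,0.426)
cell (7,2): code 1001 → (8.000,2.582)–(7.000,2.862)
cell (8,0): code 0010 → (8.000,0.426)–(8.491,1.000)
cell (8,1): code 0011 → (8.491,1.000)–(8.495,2.000)
cell (8,2): code 0001 → (8.495,2.000)–(8.000,2.582)
total: 18 segments, chained into 2 closed loop(s), length Σ = 15.852700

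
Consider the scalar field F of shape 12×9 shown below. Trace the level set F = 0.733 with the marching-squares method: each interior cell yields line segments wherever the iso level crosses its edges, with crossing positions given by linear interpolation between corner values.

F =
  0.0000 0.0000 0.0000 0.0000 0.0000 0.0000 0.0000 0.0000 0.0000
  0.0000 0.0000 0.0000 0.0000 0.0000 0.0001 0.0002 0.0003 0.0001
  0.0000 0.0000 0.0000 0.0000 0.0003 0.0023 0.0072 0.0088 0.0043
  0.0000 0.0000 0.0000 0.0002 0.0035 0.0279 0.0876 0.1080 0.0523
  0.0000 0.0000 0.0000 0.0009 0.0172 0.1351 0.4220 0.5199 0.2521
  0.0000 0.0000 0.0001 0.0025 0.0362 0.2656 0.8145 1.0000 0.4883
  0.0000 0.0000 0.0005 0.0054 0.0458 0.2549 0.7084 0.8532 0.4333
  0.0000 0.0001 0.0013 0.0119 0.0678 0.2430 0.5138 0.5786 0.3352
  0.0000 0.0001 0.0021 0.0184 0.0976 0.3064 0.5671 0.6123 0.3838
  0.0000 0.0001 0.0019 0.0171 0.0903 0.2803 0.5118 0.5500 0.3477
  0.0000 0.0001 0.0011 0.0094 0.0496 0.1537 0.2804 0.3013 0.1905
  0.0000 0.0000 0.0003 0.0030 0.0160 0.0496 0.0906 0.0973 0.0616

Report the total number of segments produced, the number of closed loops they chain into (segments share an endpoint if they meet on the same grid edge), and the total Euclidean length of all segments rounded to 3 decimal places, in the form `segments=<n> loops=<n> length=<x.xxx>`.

segments=8 loops=1 length=5.635

cell (4,5): code 0100 → (4.792,6.000)–(5.000,5.852)
cell (4,6): code 1100 → (4.444,7.000)–(4.792,6.000)
cell (4,7): code 1000 → (5.000,7.522)–(4.444,7.000)
cell (5,5): code 0010 → (5.000,5.852)–(5.768,6.000)
cell (5,6): code 0111 → (5.768,6.000)–(6.000,6.170)
cell (5,7): code 1001 → (6.000,7.286)–(5.000,7.522)
cell (6,6): code 0010 → (6.000,6.170)–(6.438,7.000)
cell (6,7): code 0001 → (6.438,7.000)–(6.000,7.286)
total: 8 segments, chained into 1 closed loop(s), length Σ = 5.635477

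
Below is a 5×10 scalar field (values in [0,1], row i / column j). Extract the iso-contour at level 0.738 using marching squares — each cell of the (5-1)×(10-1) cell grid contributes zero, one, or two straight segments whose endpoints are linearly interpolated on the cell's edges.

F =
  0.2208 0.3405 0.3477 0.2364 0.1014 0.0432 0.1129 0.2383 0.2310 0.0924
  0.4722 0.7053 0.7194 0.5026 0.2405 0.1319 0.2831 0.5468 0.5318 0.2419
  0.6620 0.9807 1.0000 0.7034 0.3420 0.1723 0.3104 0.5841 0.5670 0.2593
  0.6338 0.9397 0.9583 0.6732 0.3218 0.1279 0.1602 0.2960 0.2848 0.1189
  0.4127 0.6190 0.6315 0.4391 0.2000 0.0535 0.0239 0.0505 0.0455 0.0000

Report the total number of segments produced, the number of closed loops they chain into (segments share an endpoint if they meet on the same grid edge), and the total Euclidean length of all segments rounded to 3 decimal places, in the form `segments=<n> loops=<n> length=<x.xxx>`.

cell (1,0): code 0100 → (1.119,1.000)–(2.000,0.238)
cell (1,1): code 1100 → (1.066,2.000)–(1.119,1.000)
cell (1,2): code 1000 → (2.000,2.883)–(1.066,2.000)
cell (2,0): code 0110 → (2.000,0.238)–(3.000,0.341)
cell (2,2): code 1001 → (3.000,2.773)–(2.000,2.883)
cell (3,0): code 0010 → (3.000,0.341)–(3.629,1.000)
cell (3,1): code 0011 → (3.629,1.000)–(3.674,2.000)
cell (3,2): code 0001 → (3.674,2.000)–(3.000,2.773)
total: 8 segments, chained into 1 closed loop(s), length Σ = 8.400415

segments=8 loops=1 length=8.400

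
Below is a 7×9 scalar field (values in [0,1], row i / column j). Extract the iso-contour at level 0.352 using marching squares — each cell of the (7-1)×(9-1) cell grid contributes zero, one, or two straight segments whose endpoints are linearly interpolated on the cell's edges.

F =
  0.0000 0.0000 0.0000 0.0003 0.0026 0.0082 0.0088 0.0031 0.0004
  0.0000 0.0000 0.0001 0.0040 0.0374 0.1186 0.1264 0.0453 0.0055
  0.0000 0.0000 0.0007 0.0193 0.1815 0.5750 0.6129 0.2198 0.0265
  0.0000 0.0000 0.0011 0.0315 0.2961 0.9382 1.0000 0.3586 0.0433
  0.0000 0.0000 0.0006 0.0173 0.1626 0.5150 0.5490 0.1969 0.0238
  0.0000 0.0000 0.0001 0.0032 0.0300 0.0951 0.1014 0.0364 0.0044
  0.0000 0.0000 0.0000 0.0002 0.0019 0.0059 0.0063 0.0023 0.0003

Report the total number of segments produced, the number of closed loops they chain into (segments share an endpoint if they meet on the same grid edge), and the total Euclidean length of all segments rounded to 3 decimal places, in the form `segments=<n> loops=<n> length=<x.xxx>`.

cell (1,4): code 0100 → (1.511,5.000)–(2.000,4.433)
cell (1,5): code 1100 → (1.464,6.000)–(1.511,5.000)
cell (1,6): code 1000 → (2.000,6.664)–(1.464,6.000)
cell (2,4): code 0110 → (2.000,4.433)–(3.000,4.087)
cell (2,6): code 1101 → (2.952,7.000)–(2.000,6.664)
cell (2,7): code 1000 → (3.000,7.021)–(2.952,7.000)
cell (3,4): code 0110 → (3.000,4.087)–(4.000,4.537)
cell (3,6): code 1011 → (4.000,6.560)–(3.041,7.000)
cell (3,7): code 0001 → (3.041,7.000)–(3.000,7.021)
cell (4,4): code 0010 → (4.000,4.537)–(4.388,5.000)
cell (4,5): code 0011 → (4.388,5.000)–(4.440,6.000)
cell (4,6): code 0001 → (4.440,6.000)–(4.000,6.560)
total: 12 segments, chained into 1 closed loop(s), length Σ = 9.238135

segments=12 loops=1 length=9.238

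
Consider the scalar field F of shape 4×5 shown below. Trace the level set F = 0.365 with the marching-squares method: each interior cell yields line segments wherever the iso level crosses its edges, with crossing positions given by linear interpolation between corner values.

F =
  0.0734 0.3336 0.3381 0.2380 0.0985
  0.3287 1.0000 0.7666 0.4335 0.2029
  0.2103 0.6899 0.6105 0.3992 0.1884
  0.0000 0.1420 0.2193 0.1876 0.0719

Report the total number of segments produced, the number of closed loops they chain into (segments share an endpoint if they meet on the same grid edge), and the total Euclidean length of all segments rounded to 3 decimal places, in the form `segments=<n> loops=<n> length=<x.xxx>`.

cell (0,0): code 0100 → (0.047,1.000)–(1.000,0.054)
cell (0,1): code 1100 → (0.063,2.000)–(0.047,1.000)
cell (0,2): code 1100 → (0.650,3.000)–(0.063,2.000)
cell (0,3): code 1000 → (1.000,3.297)–(0.650,3.000)
cell (1,0): code 0110 → (1.000,0.054)–(2.000,0.323)
cell (1,3): code 1001 → (2.000,3.162)–(1.000,3.297)
cell (2,0): code 0010 → (2.000,0.323)–(2.593,1.000)
cell (2,1): code 0011 → (2.593,1.000)–(2.628,2.000)
cell (2,2): code 0011 → (2.628,2.000)–(2.162,3.000)
cell (2,3): code 0001 → (2.162,3.000)–(2.000,3.162)
total: 10 segments, chained into 1 closed loop(s), length Σ = 9.239219

segments=10 loops=1 length=9.239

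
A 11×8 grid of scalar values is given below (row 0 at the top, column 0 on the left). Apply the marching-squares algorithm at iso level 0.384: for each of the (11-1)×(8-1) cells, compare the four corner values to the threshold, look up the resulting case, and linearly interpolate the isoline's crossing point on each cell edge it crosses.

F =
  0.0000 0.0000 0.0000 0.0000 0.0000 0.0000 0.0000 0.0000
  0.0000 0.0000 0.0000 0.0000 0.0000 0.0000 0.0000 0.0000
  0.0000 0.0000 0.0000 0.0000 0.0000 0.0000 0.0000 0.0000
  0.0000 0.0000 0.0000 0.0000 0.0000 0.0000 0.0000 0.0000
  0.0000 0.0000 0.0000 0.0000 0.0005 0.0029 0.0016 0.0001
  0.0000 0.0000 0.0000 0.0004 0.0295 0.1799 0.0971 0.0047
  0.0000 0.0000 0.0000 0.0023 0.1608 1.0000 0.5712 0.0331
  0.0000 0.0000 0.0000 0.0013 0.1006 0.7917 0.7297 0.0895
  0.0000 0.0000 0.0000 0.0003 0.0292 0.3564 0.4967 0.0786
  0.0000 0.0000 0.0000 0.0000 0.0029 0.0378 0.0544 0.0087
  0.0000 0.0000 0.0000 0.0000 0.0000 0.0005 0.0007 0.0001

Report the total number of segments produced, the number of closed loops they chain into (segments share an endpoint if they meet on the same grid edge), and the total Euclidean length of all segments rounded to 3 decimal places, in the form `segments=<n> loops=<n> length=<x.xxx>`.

cell (5,4): code 0100 → (5.249,5.000)–(6.000,4.266)
cell (5,5): code 1100 → (5.605,6.000)–(5.249,5.000)
cell (5,6): code 1000 → (6.000,6.348)–(5.605,6.000)
cell (6,4): code 0110 → (6.000,4.266)–(7.000,4.410)
cell (6,6): code 1001 → (7.000,6.540)–(6.000,6.348)
cell (7,4): code 0010 → (7.000,4.410)–(7.937,5.000)
cell (7,5): code 0111 → (7.937,5.000)–(8.000,5.197)
cell (7,6): code 1001 → (8.000,6.270)–(7.000,6.540)
cell (8,5): code 0010 → (8.000,5.197)–(8.255,6.000)
cell (8,6): code 0001 → (8.255,6.000)–(8.000,6.270)
total: 10 segments, chained into 1 closed loop(s), length Σ = 8.229823

segments=10 loops=1 length=8.230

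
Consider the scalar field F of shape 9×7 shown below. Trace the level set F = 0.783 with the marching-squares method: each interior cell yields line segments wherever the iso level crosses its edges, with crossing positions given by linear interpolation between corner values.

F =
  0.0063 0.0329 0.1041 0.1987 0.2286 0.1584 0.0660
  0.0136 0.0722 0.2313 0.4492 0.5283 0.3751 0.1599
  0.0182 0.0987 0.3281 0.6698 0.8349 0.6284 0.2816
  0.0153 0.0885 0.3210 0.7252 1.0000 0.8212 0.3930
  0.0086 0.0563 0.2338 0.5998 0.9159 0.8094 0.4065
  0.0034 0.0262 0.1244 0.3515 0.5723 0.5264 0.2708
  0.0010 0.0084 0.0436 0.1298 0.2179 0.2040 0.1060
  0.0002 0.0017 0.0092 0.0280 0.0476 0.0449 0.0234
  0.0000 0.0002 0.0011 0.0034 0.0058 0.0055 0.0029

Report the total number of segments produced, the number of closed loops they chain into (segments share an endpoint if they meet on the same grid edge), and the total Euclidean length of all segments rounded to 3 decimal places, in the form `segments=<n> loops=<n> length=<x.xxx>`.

segments=10 loops=1 length=6.875

cell (1,3): code 0100 → (1.831,4.000)–(2.000,3.686)
cell (1,4): code 1000 → (2.000,4.251)–(1.831,4.000)
cell (2,3): code 0110 → (2.000,3.686)–(3.000,3.210)
cell (2,4): code 1101 → (2.802,5.000)–(2.000,4.251)
cell (2,5): code 1000 → (3.000,5.089)–(2.802,5.000)
cell (3,3): code 0110 → (3.000,3.210)–(4.000,3.580)
cell (3,5): code 1001 → (4.000,5.066)–(3.000,5.089)
cell (4,3): code 0010 → (4.000,3.580)–(4.387,4.000)
cell (4,4): code 0011 → (4.387,4.000)–(4.093,5.000)
cell (4,5): code 0001 → (4.093,5.000)–(4.000,5.066)
total: 10 segments, chained into 1 closed loop(s), length Σ = 6.875336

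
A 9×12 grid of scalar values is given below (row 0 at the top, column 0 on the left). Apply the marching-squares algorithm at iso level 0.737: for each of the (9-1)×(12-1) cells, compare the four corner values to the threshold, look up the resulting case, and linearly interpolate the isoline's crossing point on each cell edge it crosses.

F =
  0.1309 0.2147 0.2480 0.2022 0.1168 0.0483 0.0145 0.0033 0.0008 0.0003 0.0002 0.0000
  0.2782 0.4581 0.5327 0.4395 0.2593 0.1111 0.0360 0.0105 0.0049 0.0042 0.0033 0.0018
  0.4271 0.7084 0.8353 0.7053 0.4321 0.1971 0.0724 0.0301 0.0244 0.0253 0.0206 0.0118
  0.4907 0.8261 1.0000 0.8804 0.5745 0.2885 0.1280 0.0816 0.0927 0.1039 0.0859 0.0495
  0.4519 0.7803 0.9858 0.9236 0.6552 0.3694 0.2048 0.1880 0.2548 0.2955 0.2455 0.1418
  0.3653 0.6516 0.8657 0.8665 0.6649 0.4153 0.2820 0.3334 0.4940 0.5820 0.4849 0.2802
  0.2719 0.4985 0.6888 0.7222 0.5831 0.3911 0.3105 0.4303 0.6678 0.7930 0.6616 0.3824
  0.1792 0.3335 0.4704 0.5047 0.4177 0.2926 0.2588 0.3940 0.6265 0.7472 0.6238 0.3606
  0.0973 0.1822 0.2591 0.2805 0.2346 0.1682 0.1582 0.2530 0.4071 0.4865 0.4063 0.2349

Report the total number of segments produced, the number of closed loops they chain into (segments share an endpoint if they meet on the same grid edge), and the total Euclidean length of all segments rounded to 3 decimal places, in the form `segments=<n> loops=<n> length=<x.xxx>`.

segments=20 loops=2 length=14.605

cell (1,1): code 0100 → (1.675,2.000)–(2.000,1.225)
cell (1,2): code 1000 → (2.000,2.756)–(1.675,2.000)
cell (2,0): code 0100 → (2.243,1.000)–(3.000,0.734)
cell (2,1): code 1110 → (2.000,1.225)–(2.243,1.000)
cell (2,2): code 1101 → (2.181,3.000)–(2.000,2.756)
cell (2,3): code 1000 → (3.000,3.469)–(2.181,3.000)
cell (3,0): code 0110 → (3.000,0.734)–(4.000,0.868)
cell (3,3): code 1001 → (4.000,3.695)–(3.000,3.469)
cell (4,0): code 0010 → (4.000,0.868)–(4.336,1.000)
cell (4,1): code 0111 → (4.336,1.000)–(5.000,1.399)
cell (4,3): code 1001 → (5.000,3.642)–(4.000,3.695)
cell (5,1): code 0010 → (5.000,1.399)–(5.728,2.000)
cell (5,2): code 0011 → (5.728,2.000)–(5.897,3.000)
cell (5,3): code 0001 → (5.897,3.000)–(5.000,3.642)
cell (5,8): code 0100 → (5.735,9.000)–(6.000,8.553)
cell (5,9): code 1000 → (6.000,9.426)–(5.735,9.000)
cell (6,8): code 0110 → (6.000,8.553)–(7.000,8.915)
cell (6,9): code 1001 → (7.000,9.083)–(6.000,9.426)
cell (7,8): code 0010 → (7.000,8.915)–(7.039,9.000)
cell (7,9): code 0001 → (7.039,9.000)–(7.000,9.083)
total: 20 segments, chained into 2 closed loop(s), length Σ = 14.604771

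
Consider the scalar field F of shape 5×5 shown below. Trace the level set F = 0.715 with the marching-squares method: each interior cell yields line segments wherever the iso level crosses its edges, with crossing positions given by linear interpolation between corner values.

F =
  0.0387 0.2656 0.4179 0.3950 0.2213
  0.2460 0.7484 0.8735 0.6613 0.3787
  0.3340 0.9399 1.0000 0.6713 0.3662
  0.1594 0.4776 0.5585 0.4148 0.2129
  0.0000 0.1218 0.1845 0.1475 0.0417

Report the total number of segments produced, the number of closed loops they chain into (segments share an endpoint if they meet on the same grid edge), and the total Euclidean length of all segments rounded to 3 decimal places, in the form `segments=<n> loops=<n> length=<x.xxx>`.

cell (0,0): code 0100 → (0.931,1.000)–(1.000,0.934)
cell (0,1): code 1100 → (0.652,2.000)–(0.931,1.000)
cell (0,2): code 1000 → (1.000,2.747)–(0.652,2.000)
cell (1,0): code 0110 → (1.000,0.934)–(2.000,0.629)
cell (1,2): code 1001 → (2.000,2.867)–(1.000,2.747)
cell (2,0): code 0010 → (2.000,0.629)–(2.486,1.000)
cell (2,1): code 0011 → (2.486,1.000)–(2.646,2.000)
cell (2,2): code 0001 → (2.646,2.000)–(2.000,2.867)
total: 8 segments, chained into 1 closed loop(s), length Σ = 6.716069

segments=8 loops=1 length=6.716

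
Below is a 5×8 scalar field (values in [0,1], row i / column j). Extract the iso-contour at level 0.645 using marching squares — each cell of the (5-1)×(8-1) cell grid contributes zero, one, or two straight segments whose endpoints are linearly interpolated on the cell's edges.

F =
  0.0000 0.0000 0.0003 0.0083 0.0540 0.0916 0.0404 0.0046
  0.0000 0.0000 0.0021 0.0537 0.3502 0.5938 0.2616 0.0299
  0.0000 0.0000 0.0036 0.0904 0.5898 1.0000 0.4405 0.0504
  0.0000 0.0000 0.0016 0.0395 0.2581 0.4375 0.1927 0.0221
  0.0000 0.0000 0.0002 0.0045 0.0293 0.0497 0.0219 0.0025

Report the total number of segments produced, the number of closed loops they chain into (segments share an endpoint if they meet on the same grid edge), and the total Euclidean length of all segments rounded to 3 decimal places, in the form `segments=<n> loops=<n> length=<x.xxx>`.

segments=4 loops=1 length=4.276

cell (1,4): code 0100 → (1.126,5.000)–(2.000,4.135)
cell (1,5): code 1000 → (2.000,5.634)–(1.126,5.000)
cell (2,4): code 0010 → (2.000,4.135)–(2.631,5.000)
cell (2,5): code 0001 → (2.631,5.000)–(2.000,5.634)
total: 4 segments, chained into 1 closed loop(s), length Σ = 4.275966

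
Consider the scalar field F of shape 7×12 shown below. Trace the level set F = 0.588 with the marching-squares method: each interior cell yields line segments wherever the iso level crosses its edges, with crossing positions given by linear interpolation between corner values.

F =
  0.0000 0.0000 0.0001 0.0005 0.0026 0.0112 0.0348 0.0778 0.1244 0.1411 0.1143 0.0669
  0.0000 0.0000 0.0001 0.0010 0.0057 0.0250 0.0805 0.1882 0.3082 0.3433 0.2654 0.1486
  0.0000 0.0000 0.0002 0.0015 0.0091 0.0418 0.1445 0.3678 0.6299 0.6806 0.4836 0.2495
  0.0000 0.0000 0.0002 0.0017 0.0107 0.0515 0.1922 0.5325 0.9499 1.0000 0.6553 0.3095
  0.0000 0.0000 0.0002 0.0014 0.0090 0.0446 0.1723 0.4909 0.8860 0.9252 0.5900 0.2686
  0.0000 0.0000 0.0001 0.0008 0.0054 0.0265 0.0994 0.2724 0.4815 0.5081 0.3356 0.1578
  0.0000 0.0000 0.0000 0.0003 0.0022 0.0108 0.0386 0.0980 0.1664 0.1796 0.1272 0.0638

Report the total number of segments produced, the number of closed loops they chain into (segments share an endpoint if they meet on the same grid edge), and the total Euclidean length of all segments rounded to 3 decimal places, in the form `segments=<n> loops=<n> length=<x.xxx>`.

segments=12 loops=1 length=9.602

cell (1,7): code 0100 → (1.870,8.000)–(2.000,7.840)
cell (1,8): code 1100 → (1.725,9.000)–(1.870,8.000)
cell (1,9): code 1000 → (2.000,9.470)–(1.725,9.000)
cell (2,7): code 0110 → (2.000,7.840)–(3.000,7.133)
cell (2,9): code 1101 → (2.608,10.000)–(2.000,9.470)
cell (2,10): code 1000 → (3.000,10.195)–(2.608,10.000)
cell (3,7): code 0110 → (3.000,7.133)–(4.000,7.246)
cell (3,10): code 1001 → (4.000,10.006)–(3.000,10.195)
cell (4,7): code 0010 → (4.000,7.246)–(4.737,8.000)
cell (4,8): code 0011 → (4.737,8.000)–(4.808,9.000)
cell (4,9): code 0011 → (4.808,9.000)–(4.008,10.000)
cell (4,10): code 0001 → (4.008,10.000)–(4.000,10.006)
total: 12 segments, chained into 1 closed loop(s), length Σ = 9.601732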